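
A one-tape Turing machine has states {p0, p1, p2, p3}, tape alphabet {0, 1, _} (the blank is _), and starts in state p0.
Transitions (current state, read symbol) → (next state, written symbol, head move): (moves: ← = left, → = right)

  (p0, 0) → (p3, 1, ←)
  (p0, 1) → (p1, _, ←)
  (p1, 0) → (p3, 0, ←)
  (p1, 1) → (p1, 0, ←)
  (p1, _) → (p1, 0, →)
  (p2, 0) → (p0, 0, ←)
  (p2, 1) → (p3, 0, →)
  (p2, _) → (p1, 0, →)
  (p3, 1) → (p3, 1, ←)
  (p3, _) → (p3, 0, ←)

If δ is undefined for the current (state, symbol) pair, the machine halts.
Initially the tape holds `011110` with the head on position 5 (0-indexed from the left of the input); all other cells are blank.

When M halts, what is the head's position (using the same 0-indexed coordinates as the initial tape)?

state=p0 head=5 tape=01111[0]   (p0,0)→(p3,1,←)
state=p3 head=4 tape=0111[1]1   (p3,1)→(p3,1,←)
state=p3 head=3 tape=011[1]11   (p3,1)→(p3,1,←)
state=p3 head=2 tape=01[1]111   (p3,1)→(p3,1,←)
state=p3 head=1 tape=0[1]1111   (p3,1)→(p3,1,←)
state=p3 head=0 tape=[0]11111
At halt the head is at cell 0.

0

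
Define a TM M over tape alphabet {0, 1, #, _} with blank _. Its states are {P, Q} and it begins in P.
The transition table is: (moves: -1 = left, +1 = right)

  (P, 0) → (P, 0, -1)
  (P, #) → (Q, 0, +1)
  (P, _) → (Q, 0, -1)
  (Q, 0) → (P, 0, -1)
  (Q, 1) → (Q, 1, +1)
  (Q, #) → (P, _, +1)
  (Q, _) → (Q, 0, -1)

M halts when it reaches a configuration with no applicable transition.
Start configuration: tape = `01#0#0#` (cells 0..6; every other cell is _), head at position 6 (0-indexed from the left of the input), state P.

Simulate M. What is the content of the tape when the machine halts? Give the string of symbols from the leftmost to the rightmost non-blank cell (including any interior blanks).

01000000

P | 01#0#0[#]_   read # → write 0, move +1, go to Q
Q | 01#0#00[_]   read _ → write 0, move -1, go to Q
Q | 01#0#0[0]0   read 0 → write 0, move -1, go to P
P | 01#0#[0]00   read 0 → write 0, move -1, go to P
P | 01#0[#]000   read # → write 0, move +1, go to Q
Q | 01#00[0]00   read 0 → write 0, move -1, go to P
P | 01#0[0]000   read 0 → write 0, move -1, go to P
P | 01#[0]0000   read 0 → write 0, move -1, go to P
P | 01[#]00000   read # → write 0, move +1, go to Q
Q | 010[0]0000   read 0 → write 0, move -1, go to P
P | 01[0]00000   read 0 → write 0, move -1, go to P
P | 0[1]000000
The non-blank tape span at halt is 01000000.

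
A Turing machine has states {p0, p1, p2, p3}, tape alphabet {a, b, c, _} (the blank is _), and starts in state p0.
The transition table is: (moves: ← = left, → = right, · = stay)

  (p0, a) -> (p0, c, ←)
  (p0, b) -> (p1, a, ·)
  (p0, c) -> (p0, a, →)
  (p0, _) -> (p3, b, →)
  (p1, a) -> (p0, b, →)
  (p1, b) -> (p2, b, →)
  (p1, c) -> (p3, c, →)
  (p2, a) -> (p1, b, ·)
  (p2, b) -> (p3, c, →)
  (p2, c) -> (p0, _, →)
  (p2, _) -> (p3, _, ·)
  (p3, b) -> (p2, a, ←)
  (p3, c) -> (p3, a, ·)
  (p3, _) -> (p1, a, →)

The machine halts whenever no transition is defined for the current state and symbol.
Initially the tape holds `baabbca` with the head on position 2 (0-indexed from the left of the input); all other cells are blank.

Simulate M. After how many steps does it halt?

19

state=p0 head=2 tape=ba[a]bbca___   (p0,a)→(p0,c,←)
state=p0 head=1 tape=b[a]cbbca___   (p0,a)→(p0,c,←)
state=p0 head=0 tape=[b]ccbbca___   (p0,b)→(p1,a,·)
state=p1 head=0 tape=[a]ccbbca___   (p1,a)→(p0,b,→)
state=p0 head=1 tape=b[c]cbbca___   (p0,c)→(p0,a,→)
state=p0 head=2 tape=ba[c]bbca___   (p0,c)→(p0,a,→)
state=p0 head=3 tape=baa[b]bca___   (p0,b)→(p1,a,·)
state=p1 head=3 tape=baa[a]bca___   (p1,a)→(p0,b,→)
state=p0 head=4 tape=baab[b]ca___   (p0,b)→(p1,a,·)
state=p1 head=4 tape=baab[a]ca___   (p1,a)→(p0,b,→)
state=p0 head=5 tape=baabb[c]a___   (p0,c)→(p0,a,→)
state=p0 head=6 tape=baabba[a]___   (p0,a)→(p0,c,←)
state=p0 head=5 tape=baabb[a]c___   (p0,a)→(p0,c,←)
state=p0 head=4 tape=baab[b]cc___   (p0,b)→(p1,a,·)
state=p1 head=4 tape=baab[a]cc___   (p1,a)→(p0,b,→)
state=p0 head=5 tape=baabb[c]c___   (p0,c)→(p0,a,→)
state=p0 head=6 tape=baabba[c]___   (p0,c)→(p0,a,→)
state=p0 head=7 tape=baabbaa[_]__   (p0,_)→(p3,b,→)
state=p3 head=8 tape=baabbaab[_]_   (p3,_)→(p1,a,→)
state=p1 head=9 tape=baabbaaba[_]
M halts after 19 transitions.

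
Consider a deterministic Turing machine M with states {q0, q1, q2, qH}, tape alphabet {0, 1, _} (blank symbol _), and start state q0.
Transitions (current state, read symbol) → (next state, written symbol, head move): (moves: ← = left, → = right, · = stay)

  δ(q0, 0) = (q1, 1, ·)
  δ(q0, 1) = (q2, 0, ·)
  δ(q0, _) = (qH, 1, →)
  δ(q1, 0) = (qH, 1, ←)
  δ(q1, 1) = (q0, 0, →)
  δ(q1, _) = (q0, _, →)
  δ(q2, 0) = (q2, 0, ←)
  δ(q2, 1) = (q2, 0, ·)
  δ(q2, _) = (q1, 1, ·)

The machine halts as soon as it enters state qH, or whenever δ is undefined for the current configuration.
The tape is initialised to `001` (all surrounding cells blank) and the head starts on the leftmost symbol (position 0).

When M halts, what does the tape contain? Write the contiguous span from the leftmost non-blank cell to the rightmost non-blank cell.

00001

state=q0 head=0 tape=_[0]01__   (q0,0)→(q1,1,·)
state=q1 head=0 tape=_[1]01__   (q1,1)→(q0,0,→)
state=q0 head=1 tape=_0[0]1__   (q0,0)→(q1,1,·)
state=q1 head=1 tape=_0[1]1__   (q1,1)→(q0,0,→)
state=q0 head=2 tape=_00[1]__   (q0,1)→(q2,0,·)
state=q2 head=2 tape=_00[0]__   (q2,0)→(q2,0,←)
state=q2 head=1 tape=_0[0]0__   (q2,0)→(q2,0,←)
state=q2 head=0 tape=_[0]00__   (q2,0)→(q2,0,←)
state=q2 head=-1 tape=[_]000__   (q2,_)→(q1,1,·)
state=q1 head=-1 tape=[1]000__   (q1,1)→(q0,0,→)
state=q0 head=0 tape=0[0]00__   (q0,0)→(q1,1,·)
state=q1 head=0 tape=0[1]00__   (q1,1)→(q0,0,→)
state=q0 head=1 tape=00[0]0__   (q0,0)→(q1,1,·)
state=q1 head=1 tape=00[1]0__   (q1,1)→(q0,0,→)
state=q0 head=2 tape=000[0]__   (q0,0)→(q1,1,·)
state=q1 head=2 tape=000[1]__   (q1,1)→(q0,0,→)
state=q0 head=3 tape=0000[_]_   (q0,_)→(qH,1,→)
state=qH head=4 tape=00001[_]
The non-blank tape span at halt is 00001.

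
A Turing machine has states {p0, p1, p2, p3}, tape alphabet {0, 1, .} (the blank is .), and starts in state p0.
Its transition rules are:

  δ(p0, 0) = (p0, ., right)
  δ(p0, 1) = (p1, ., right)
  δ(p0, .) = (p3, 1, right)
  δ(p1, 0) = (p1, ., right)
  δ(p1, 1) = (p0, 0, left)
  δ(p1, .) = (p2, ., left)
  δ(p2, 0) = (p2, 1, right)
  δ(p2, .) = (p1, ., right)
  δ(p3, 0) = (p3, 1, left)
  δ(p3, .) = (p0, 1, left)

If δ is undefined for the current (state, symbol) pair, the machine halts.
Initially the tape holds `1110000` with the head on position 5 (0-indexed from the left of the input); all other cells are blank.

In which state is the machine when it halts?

p0 | 11100[0]0..   read 0 → write ., move right, go to p0
p0 | 11100.[0]..   read 0 → write ., move right, go to p0
p0 | 11100..[.].   read . → write 1, move right, go to p3
p3 | 11100..1[.]   read . → write 1, move left, go to p0
p0 | 11100..[1]1   read 1 → write ., move right, go to p1
p1 | 11100...[1]   read 1 → write 0, move left, go to p0
p0 | 11100..[.]0   read . → write 1, move right, go to p3
p3 | 11100..1[0]   read 0 → write 1, move left, go to p3
p3 | 11100..[1]1
No transition is defined for (p3, 1); M halts in state p3.

p3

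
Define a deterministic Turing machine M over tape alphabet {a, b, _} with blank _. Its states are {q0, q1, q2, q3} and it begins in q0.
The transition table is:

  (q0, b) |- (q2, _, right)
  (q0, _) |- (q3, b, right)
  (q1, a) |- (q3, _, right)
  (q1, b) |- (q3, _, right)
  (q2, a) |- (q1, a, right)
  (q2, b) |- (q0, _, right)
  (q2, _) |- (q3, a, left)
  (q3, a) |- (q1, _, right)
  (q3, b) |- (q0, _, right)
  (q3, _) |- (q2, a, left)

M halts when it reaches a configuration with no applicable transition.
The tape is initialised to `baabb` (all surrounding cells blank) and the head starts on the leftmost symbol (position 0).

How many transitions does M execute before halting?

state=q0 head=0 tape=[b]aabb__   (q0,b)→(q2,_,right)
state=q2 head=1 tape=_[a]abb__   (q2,a)→(q1,a,right)
state=q1 head=2 tape=_a[a]bb__   (q1,a)→(q3,_,right)
state=q3 head=3 tape=_a_[b]b__   (q3,b)→(q0,_,right)
state=q0 head=4 tape=_a__[b]__   (q0,b)→(q2,_,right)
state=q2 head=5 tape=_a___[_]_   (q2,_)→(q3,a,left)
state=q3 head=4 tape=_a__[_]a_   (q3,_)→(q2,a,left)
state=q2 head=3 tape=_a_[_]aa_   (q2,_)→(q3,a,left)
state=q3 head=2 tape=_a[_]aaa_   (q3,_)→(q2,a,left)
state=q2 head=1 tape=_[a]aaaa_   (q2,a)→(q1,a,right)
state=q1 head=2 tape=_a[a]aaa_   (q1,a)→(q3,_,right)
state=q3 head=3 tape=_a_[a]aa_   (q3,a)→(q1,_,right)
state=q1 head=4 tape=_a__[a]a_   (q1,a)→(q3,_,right)
state=q3 head=5 tape=_a___[a]_   (q3,a)→(q1,_,right)
state=q1 head=6 tape=_a____[_]
M halts after 14 transitions.

14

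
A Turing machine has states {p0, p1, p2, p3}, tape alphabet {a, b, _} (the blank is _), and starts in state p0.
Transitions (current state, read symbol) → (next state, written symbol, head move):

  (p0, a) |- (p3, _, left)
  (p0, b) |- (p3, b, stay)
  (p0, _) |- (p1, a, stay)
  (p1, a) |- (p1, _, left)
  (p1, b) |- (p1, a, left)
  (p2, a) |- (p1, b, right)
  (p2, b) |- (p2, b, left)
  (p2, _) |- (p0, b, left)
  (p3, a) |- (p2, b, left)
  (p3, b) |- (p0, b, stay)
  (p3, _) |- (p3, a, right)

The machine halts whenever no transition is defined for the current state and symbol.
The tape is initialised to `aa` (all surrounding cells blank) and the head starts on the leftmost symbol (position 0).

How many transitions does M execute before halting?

state=p0 head=0 tape=__[a]a   (p0,a)→(p3,_,left)
state=p3 head=-1 tape=_[_]_a   (p3,_)→(p3,a,right)
state=p3 head=0 tape=_a[_]a   (p3,_)→(p3,a,right)
state=p3 head=1 tape=_aa[a]   (p3,a)→(p2,b,left)
state=p2 head=0 tape=_a[a]b   (p2,a)→(p1,b,right)
state=p1 head=1 tape=_ab[b]   (p1,b)→(p1,a,left)
state=p1 head=0 tape=_a[b]a   (p1,b)→(p1,a,left)
state=p1 head=-1 tape=_[a]aa   (p1,a)→(p1,_,left)
state=p1 head=-2 tape=[_]_aa
M halts after 8 transitions.

8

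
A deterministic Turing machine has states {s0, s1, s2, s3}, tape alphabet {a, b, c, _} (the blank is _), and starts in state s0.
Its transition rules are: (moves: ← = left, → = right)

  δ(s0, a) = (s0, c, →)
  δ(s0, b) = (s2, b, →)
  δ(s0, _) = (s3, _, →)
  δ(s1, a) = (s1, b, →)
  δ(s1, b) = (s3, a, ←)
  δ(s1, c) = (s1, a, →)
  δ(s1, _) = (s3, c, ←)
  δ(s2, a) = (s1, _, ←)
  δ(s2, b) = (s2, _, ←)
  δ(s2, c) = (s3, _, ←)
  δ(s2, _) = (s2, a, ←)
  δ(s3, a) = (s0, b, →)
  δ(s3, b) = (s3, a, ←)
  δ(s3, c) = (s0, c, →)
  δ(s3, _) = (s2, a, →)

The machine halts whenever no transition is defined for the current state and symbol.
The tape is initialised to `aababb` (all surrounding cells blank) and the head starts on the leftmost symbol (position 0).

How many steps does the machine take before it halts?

s0 | [a]ababb   read a → write c, move →, go to s0
s0 | c[a]babb   read a → write c, move →, go to s0
s0 | cc[b]abb   read b → write b, move →, go to s2
s2 | ccb[a]bb   read a → write _, move ←, go to s1
s1 | cc[b]_bb   read b → write a, move ←, go to s3
s3 | c[c]a_bb   read c → write c, move →, go to s0
s0 | cc[a]_bb   read a → write c, move →, go to s0
s0 | ccc[_]bb   read _ → write _, move →, go to s3
s3 | ccc_[b]b   read b → write a, move ←, go to s3
s3 | ccc[_]ab   read _ → write a, move →, go to s2
s2 | ccca[a]b   read a → write _, move ←, go to s1
s1 | ccc[a]_b   read a → write b, move →, go to s1
s1 | cccb[_]b   read _ → write c, move ←, go to s3
s3 | ccc[b]cb   read b → write a, move ←, go to s3
s3 | cc[c]acb   read c → write c, move →, go to s0
s0 | ccc[a]cb   read a → write c, move →, go to s0
s0 | cccc[c]b
M halts after 16 transitions.

16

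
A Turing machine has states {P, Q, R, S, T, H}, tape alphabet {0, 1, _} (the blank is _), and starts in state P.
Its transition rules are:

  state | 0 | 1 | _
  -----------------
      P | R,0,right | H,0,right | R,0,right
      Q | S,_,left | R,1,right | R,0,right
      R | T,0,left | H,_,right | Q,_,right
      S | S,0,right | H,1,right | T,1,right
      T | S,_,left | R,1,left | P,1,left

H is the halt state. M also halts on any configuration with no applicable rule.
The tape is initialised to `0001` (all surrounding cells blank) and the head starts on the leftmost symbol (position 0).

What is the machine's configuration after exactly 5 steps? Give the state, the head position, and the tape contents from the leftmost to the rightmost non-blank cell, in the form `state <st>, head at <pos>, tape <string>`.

state P, head at -1, tape 11001

P | _[0]001   read 0 → write 0, move right, go to R
R | _0[0]01   read 0 → write 0, move left, go to T
T | _[0]001   read 0 → write _, move left, go to S
S | [_]_001   read _ → write 1, move right, go to T
T | 1[_]001   read _ → write 1, move left, go to P
P | [1]1001
After 5 steps: state P, head at -1, tape 11001.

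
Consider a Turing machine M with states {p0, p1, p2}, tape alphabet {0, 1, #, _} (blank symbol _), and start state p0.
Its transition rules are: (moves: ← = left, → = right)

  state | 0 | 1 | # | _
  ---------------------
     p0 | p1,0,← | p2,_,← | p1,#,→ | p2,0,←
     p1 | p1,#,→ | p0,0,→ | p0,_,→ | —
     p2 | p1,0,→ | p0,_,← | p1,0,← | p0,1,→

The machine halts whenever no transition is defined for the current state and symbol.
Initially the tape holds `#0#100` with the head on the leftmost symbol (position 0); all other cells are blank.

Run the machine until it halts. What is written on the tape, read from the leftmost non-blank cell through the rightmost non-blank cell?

##_000

p0 | [#]0#100   read # → write #, move →, go to p1
p1 | #[0]#100   read 0 → write #, move →, go to p1
p1 | ##[#]100   read # → write _, move →, go to p0
p0 | ##_[1]00   read 1 → write _, move ←, go to p2
p2 | ##[_]_00   read _ → write 1, move →, go to p0
p0 | ##1[_]00   read _ → write 0, move ←, go to p2
p2 | ##[1]000   read 1 → write _, move ←, go to p0
p0 | #[#]_000   read # → write #, move →, go to p1
p1 | ##[_]000
The non-blank tape span at halt is ##_000.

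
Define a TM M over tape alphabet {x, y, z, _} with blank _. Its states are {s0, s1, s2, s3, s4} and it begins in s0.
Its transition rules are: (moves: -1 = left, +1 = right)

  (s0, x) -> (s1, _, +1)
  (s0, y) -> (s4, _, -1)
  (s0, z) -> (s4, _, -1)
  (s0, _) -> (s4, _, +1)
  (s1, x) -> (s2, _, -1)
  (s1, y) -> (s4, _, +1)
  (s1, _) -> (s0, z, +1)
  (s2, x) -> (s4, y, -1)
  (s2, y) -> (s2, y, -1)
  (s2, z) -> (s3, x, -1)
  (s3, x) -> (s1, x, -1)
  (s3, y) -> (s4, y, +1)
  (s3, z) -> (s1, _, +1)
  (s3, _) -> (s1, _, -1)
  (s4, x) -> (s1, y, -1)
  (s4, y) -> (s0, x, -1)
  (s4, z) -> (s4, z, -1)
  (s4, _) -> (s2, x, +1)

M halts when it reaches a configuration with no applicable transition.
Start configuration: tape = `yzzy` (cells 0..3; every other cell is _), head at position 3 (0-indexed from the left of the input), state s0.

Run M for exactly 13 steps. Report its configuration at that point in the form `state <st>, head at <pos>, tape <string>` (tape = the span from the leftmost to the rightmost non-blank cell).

state s0, head at -2, tape zxx_zz

state=s0 head=3 tape=___yzz[y]   (s0,y)→(s4,_,-1)
state=s4 head=2 tape=___yz[z]_   (s4,z)→(s4,z,-1)
state=s4 head=1 tape=___y[z]z_   (s4,z)→(s4,z,-1)
state=s4 head=0 tape=___[y]zz_   (s4,y)→(s0,x,-1)
state=s0 head=-1 tape=__[_]xzz_   (s0,_)→(s4,_,+1)
state=s4 head=0 tape=___[x]zz_   (s4,x)→(s1,y,-1)
state=s1 head=-1 tape=__[_]yzz_   (s1,_)→(s0,z,+1)
state=s0 head=0 tape=__z[y]zz_   (s0,y)→(s4,_,-1)
state=s4 head=-1 tape=__[z]_zz_   (s4,z)→(s4,z,-1)
state=s4 head=-2 tape=_[_]z_zz_   (s4,_)→(s2,x,+1)
state=s2 head=-1 tape=_x[z]_zz_   (s2,z)→(s3,x,-1)
state=s3 head=-2 tape=_[x]x_zz_   (s3,x)→(s1,x,-1)
state=s1 head=-3 tape=[_]xx_zz_   (s1,_)→(s0,z,+1)
state=s0 head=-2 tape=z[x]x_zz_
After 13 steps: state s0, head at -2, tape zxx_zz.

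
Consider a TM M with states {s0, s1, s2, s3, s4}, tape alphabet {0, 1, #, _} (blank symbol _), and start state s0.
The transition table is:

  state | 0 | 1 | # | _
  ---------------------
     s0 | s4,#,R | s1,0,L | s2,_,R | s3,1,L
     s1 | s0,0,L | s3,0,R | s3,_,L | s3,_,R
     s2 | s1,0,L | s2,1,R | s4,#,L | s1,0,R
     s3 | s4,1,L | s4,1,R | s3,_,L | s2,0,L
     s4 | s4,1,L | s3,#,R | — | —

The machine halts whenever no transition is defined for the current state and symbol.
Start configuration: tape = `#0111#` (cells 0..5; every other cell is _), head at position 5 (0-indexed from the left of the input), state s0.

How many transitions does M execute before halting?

s0 | #0111[#]___   read # → write _, move R, go to s2
s2 | #0111_[_]__   read _ → write 0, move R, go to s1
s1 | #0111_0[_]_   read _ → write _, move R, go to s3
s3 | #0111_0_[_]   read _ → write 0, move L, go to s2
s2 | #0111_0[_]0   read _ → write 0, move R, go to s1
s1 | #0111_00[0]   read 0 → write 0, move L, go to s0
s0 | #0111_0[0]0   read 0 → write #, move R, go to s4
s4 | #0111_0#[0]   read 0 → write 1, move L, go to s4
s4 | #0111_0[#]1
M halts after 8 transitions.

8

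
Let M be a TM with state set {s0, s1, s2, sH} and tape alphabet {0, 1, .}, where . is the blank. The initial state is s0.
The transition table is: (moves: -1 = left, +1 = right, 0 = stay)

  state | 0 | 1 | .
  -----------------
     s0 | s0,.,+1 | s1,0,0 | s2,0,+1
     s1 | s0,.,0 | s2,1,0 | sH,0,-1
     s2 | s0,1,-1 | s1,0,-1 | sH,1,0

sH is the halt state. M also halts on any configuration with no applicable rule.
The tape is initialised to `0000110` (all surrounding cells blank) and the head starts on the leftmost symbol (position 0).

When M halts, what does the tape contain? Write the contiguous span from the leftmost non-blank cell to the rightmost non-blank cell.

01

s0 | [0]000110.   read 0 → write ., move +1, go to s0
s0 | .[0]00110.   read 0 → write ., move +1, go to s0
s0 | ..[0]0110.   read 0 → write ., move +1, go to s0
s0 | ...[0]110.   read 0 → write ., move +1, go to s0
s0 | ....[1]10.   read 1 → write 0, move 0, go to s1
s1 | ....[0]10.   read 0 → write ., move 0, go to s0
s0 | ....[.]10.   read . → write 0, move +1, go to s2
s2 | ....0[1]0.   read 1 → write 0, move -1, go to s1
s1 | ....[0]00.   read 0 → write ., move 0, go to s0
s0 | ....[.]00.   read . → write 0, move +1, go to s2
s2 | ....0[0]0.   read 0 → write 1, move -1, go to s0
s0 | ....[0]10.   read 0 → write ., move +1, go to s0
s0 | .....[1]0.   read 1 → write 0, move 0, go to s1
s1 | .....[0]0.   read 0 → write ., move 0, go to s0
s0 | .....[.]0.   read . → write 0, move +1, go to s2
s2 | .....0[0].   read 0 → write 1, move -1, go to s0
s0 | .....[0]1.   read 0 → write ., move +1, go to s0
s0 | ......[1].   read 1 → write 0, move 0, go to s1
s1 | ......[0].   read 0 → write ., move 0, go to s0
s0 | ......[.].   read . → write 0, move +1, go to s2
s2 | ......0[.]   read . → write 1, move 0, go to sH
sH | ......0[1]
The non-blank tape span at halt is 01.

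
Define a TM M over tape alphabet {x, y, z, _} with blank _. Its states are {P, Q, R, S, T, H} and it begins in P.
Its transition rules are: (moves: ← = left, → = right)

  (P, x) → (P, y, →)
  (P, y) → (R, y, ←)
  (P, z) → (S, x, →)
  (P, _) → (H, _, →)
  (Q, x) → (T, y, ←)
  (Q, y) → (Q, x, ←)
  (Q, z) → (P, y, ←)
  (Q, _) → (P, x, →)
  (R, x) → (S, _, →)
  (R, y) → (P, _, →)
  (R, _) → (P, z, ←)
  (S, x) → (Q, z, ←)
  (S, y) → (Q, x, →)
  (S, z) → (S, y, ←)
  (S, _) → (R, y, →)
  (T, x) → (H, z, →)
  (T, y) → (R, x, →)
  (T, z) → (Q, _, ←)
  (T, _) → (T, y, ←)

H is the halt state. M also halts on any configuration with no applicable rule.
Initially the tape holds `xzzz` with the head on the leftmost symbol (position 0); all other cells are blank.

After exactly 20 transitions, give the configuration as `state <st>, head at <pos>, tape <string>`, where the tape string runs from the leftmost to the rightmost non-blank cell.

P | _[x]zzz___   read x → write y, move →, go to P
P | _y[z]zz___   read z → write x, move →, go to S
S | _yx[z]z___   read z → write y, move ←, go to S
S | _y[x]yz___   read x → write z, move ←, go to Q
Q | _[y]zyz___   read y → write x, move ←, go to Q
Q | [_]xzyz___   read _ → write x, move →, go to P
P | x[x]zyz___   read x → write y, move →, go to P
P | xy[z]yz___   read z → write x, move →, go to S
S | xyx[y]z___   read y → write x, move →, go to Q
Q | xyxx[z]___   read z → write y, move ←, go to P
P | xyx[x]y___   read x → write y, move →, go to P
P | xyxy[y]___   read y → write y, move ←, go to R
R | xyx[y]y___   read y → write _, move →, go to P
P | xyx_[y]___   read y → write y, move ←, go to R
R | xyx[_]y___   read _ → write z, move ←, go to P
P | xy[x]zy___   read x → write y, move →, go to P
P | xyy[z]y___   read z → write x, move →, go to S
S | xyyx[y]___   read y → write x, move →, go to Q
Q | xyyxx[_]__   read _ → write x, move →, go to P
P | xyyxxx[_]_   read _ → write _, move →, go to H
H | xyyxxx_[_]
After 20 steps: state H, head at 6, tape xyyxxx.

state H, head at 6, tape xyyxxx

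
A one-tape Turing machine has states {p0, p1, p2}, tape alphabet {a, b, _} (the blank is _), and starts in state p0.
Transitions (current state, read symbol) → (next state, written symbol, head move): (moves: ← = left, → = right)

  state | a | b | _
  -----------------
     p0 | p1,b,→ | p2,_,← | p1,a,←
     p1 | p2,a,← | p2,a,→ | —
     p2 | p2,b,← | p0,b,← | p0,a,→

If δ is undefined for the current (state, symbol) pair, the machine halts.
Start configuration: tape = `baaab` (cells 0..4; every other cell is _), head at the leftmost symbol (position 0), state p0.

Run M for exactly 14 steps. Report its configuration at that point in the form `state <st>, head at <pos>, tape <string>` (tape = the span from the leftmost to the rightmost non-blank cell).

state p1, head at -4, tape abbbaaab

state=p0 head=0 tape=____[b]aaab   (p0,b)→(p2,_,←)
state=p2 head=-1 tape=___[_]_aaab   (p2,_)→(p0,a,→)
state=p0 head=0 tape=___a[_]aaab   (p0,_)→(p1,a,←)
state=p1 head=-1 tape=___[a]aaaab   (p1,a)→(p2,a,←)
state=p2 head=-2 tape=__[_]aaaaab   (p2,_)→(p0,a,→)
state=p0 head=-1 tape=__a[a]aaaab   (p0,a)→(p1,b,→)
state=p1 head=0 tape=__ab[a]aaab   (p1,a)→(p2,a,←)
state=p2 head=-1 tape=__a[b]aaaab   (p2,b)→(p0,b,←)
state=p0 head=-2 tape=__[a]baaaab   (p0,a)→(p1,b,→)
state=p1 head=-1 tape=__b[b]aaaab   (p1,b)→(p2,a,→)
state=p2 head=0 tape=__ba[a]aaab   (p2,a)→(p2,b,←)
state=p2 head=-1 tape=__b[a]baaab   (p2,a)→(p2,b,←)
state=p2 head=-2 tape=__[b]bbaaab   (p2,b)→(p0,b,←)
state=p0 head=-3 tape=_[_]bbbaaab   (p0,_)→(p1,a,←)
state=p1 head=-4 tape=[_]abbbaaab
After 14 steps: state p1, head at -4, tape abbbaaab.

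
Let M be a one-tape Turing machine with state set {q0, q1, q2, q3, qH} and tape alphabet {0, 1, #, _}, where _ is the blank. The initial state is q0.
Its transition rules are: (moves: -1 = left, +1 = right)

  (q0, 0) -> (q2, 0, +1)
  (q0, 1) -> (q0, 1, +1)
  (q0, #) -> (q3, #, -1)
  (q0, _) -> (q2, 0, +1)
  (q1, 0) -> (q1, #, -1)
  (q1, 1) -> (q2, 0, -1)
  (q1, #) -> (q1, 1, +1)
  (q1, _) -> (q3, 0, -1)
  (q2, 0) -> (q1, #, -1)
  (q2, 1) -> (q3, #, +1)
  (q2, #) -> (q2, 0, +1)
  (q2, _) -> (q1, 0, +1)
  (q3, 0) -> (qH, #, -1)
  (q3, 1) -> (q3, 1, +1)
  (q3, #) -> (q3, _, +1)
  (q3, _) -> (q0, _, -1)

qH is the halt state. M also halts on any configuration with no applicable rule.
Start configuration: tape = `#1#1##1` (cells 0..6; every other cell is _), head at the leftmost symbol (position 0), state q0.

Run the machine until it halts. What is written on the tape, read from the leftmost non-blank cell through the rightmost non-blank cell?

state=q0 head=0 tape=__[#]1#1##1   (q0,#)→(q3,#,-1)
state=q3 head=-1 tape=_[_]#1#1##1   (q3,_)→(q0,_,-1)
state=q0 head=-2 tape=[_]_#1#1##1   (q0,_)→(q2,0,+1)
state=q2 head=-1 tape=0[_]#1#1##1   (q2,_)→(q1,0,+1)
state=q1 head=0 tape=00[#]1#1##1   (q1,#)→(q1,1,+1)
state=q1 head=1 tape=001[1]#1##1   (q1,1)→(q2,0,-1)
state=q2 head=0 tape=00[1]0#1##1   (q2,1)→(q3,#,+1)
state=q3 head=1 tape=00#[0]#1##1   (q3,0)→(qH,#,-1)
state=qH head=0 tape=00[#]##1##1
The non-blank tape span at halt is 00###1##1.

00###1##1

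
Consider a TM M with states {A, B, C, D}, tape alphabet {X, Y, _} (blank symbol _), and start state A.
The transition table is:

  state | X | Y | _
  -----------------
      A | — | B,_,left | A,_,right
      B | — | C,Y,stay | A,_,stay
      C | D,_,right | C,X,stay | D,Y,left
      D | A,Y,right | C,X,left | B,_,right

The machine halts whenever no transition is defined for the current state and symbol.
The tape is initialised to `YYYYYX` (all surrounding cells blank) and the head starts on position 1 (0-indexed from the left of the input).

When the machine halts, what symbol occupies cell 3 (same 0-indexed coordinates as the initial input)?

_

A | Y[Y]YYYX   read Y → write _, move left, go to B
B | [Y]_YYYX   read Y → write Y, move stay, go to C
C | [Y]_YYYX   read Y → write X, move stay, go to C
C | [X]_YYYX   read X → write _, move right, go to D
D | _[_]YYYX   read _ → write _, move right, go to B
B | __[Y]YYX   read Y → write Y, move stay, go to C
C | __[Y]YYX   read Y → write X, move stay, go to C
C | __[X]YYX   read X → write _, move right, go to D
D | ___[Y]YX   read Y → write X, move left, go to C
C | __[_]XYX   read _ → write Y, move left, go to D
D | _[_]YXYX   read _ → write _, move right, go to B
B | __[Y]XYX   read Y → write Y, move stay, go to C
C | __[Y]XYX   read Y → write X, move stay, go to C
C | __[X]XYX   read X → write _, move right, go to D
D | ___[X]YX   read X → write Y, move right, go to A
A | ___Y[Y]X   read Y → write _, move left, go to B
B | ___[Y]_X   read Y → write Y, move stay, go to C
C | ___[Y]_X   read Y → write X, move stay, go to C
C | ___[X]_X   read X → write _, move right, go to D
D | ____[_]X   read _ → write _, move right, go to B
B | _____[X]
Cell 3 holds _ when M halts.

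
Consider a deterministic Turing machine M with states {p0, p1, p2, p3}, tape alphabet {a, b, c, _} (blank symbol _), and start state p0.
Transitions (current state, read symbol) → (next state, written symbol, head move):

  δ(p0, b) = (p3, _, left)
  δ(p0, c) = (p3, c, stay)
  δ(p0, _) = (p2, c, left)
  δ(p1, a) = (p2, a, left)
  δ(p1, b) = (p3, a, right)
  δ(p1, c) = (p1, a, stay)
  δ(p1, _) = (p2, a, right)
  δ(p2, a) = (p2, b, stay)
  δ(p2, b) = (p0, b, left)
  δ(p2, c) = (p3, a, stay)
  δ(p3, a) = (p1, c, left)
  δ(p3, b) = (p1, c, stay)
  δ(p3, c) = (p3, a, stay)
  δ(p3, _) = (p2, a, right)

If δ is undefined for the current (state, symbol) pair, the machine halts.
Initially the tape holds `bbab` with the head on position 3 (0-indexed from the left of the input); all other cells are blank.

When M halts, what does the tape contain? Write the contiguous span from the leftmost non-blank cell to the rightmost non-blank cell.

p0 | __bba[b]   read b → write _, move left, go to p3
p3 | __bb[a]_   read a → write c, move left, go to p1
p1 | __b[b]c_   read b → write a, move right, go to p3
p3 | __ba[c]_   read c → write a, move stay, go to p3
p3 | __ba[a]_   read a → write c, move left, go to p1
p1 | __b[a]c_   read a → write a, move left, go to p2
p2 | __[b]ac_   read b → write b, move left, go to p0
p0 | _[_]bac_   read _ → write c, move left, go to p2
p2 | [_]cbac_
The non-blank tape span at halt is cbac.

cbac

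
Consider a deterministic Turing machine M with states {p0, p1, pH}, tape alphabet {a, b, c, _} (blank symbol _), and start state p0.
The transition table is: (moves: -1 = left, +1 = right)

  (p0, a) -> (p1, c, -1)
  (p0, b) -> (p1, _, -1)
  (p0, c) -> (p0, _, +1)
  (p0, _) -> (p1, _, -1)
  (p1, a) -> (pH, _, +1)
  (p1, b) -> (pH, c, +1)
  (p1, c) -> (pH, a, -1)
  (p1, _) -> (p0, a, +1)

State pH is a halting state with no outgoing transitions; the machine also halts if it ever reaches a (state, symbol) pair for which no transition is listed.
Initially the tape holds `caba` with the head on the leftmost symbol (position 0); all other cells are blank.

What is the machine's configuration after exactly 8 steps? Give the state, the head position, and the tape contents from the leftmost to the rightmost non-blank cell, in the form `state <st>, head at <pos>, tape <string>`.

state=p0 head=0 tape=[c]aba   (p0,c)→(p0,_,+1)
state=p0 head=1 tape=_[a]ba   (p0,a)→(p1,c,-1)
state=p1 head=0 tape=[_]cba   (p1,_)→(p0,a,+1)
state=p0 head=1 tape=a[c]ba   (p0,c)→(p0,_,+1)
state=p0 head=2 tape=a_[b]a   (p0,b)→(p1,_,-1)
state=p1 head=1 tape=a[_]_a   (p1,_)→(p0,a,+1)
state=p0 head=2 tape=aa[_]a   (p0,_)→(p1,_,-1)
state=p1 head=1 tape=a[a]_a   (p1,a)→(pH,_,+1)
state=pH head=2 tape=a_[_]a
After 8 steps: state pH, head at 2, tape a__a.

state pH, head at 2, tape a__a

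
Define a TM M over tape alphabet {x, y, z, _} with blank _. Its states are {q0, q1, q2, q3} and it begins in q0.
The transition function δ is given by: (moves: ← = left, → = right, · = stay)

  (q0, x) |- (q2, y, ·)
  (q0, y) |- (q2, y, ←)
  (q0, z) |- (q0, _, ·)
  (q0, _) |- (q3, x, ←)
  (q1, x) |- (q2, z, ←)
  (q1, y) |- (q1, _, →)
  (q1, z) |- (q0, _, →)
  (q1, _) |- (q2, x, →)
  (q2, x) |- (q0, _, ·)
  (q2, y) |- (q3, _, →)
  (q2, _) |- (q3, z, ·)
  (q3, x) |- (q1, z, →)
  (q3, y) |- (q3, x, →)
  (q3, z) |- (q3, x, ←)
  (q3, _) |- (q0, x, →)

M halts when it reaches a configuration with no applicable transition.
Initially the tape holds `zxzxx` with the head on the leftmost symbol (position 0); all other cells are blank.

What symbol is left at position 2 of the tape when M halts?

_

state=q0 head=0 tape=_[z]xzxx__   (q0,z)→(q0,_,·)
state=q0 head=0 tape=_[_]xzxx__   (q0,_)→(q3,x,←)
state=q3 head=-1 tape=[_]xxzxx__   (q3,_)→(q0,x,→)
state=q0 head=0 tape=x[x]xzxx__   (q0,x)→(q2,y,·)
state=q2 head=0 tape=x[y]xzxx__   (q2,y)→(q3,_,→)
state=q3 head=1 tape=x_[x]zxx__   (q3,x)→(q1,z,→)
state=q1 head=2 tape=x_z[z]xx__   (q1,z)→(q0,_,→)
state=q0 head=3 tape=x_z_[x]x__   (q0,x)→(q2,y,·)
state=q2 head=3 tape=x_z_[y]x__   (q2,y)→(q3,_,→)
state=q3 head=4 tape=x_z__[x]__   (q3,x)→(q1,z,→)
state=q1 head=5 tape=x_z__z[_]_   (q1,_)→(q2,x,→)
state=q2 head=6 tape=x_z__zx[_]   (q2,_)→(q3,z,·)
state=q3 head=6 tape=x_z__zx[z]   (q3,z)→(q3,x,←)
state=q3 head=5 tape=x_z__z[x]x   (q3,x)→(q1,z,→)
state=q1 head=6 tape=x_z__zz[x]   (q1,x)→(q2,z,←)
state=q2 head=5 tape=x_z__z[z]z
Cell 2 holds _ when M halts.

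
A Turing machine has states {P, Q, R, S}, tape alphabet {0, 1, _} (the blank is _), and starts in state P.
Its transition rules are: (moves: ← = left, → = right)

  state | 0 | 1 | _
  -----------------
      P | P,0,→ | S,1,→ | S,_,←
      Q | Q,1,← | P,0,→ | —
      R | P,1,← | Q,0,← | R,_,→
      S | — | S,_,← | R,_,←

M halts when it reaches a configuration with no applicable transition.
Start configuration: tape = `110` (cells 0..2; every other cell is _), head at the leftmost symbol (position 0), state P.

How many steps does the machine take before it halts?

state=P head=0 tape=__[1]10   (P,1)→(S,1,→)
state=S head=1 tape=__1[1]0   (S,1)→(S,_,←)
state=S head=0 tape=__[1]_0   (S,1)→(S,_,←)
state=S head=-1 tape=_[_]__0   (S,_)→(R,_,←)
state=R head=-2 tape=[_]___0   (R,_)→(R,_,→)
state=R head=-1 tape=_[_]__0   (R,_)→(R,_,→)
state=R head=0 tape=__[_]_0   (R,_)→(R,_,→)
state=R head=1 tape=___[_]0   (R,_)→(R,_,→)
state=R head=2 tape=____[0]   (R,0)→(P,1,←)
state=P head=1 tape=___[_]1   (P,_)→(S,_,←)
state=S head=0 tape=__[_]_1   (S,_)→(R,_,←)
state=R head=-1 tape=_[_]__1   (R,_)→(R,_,→)
state=R head=0 tape=__[_]_1   (R,_)→(R,_,→)
state=R head=1 tape=___[_]1   (R,_)→(R,_,→)
state=R head=2 tape=____[1]   (R,1)→(Q,0,←)
state=Q head=1 tape=___[_]0
M halts after 15 transitions.

15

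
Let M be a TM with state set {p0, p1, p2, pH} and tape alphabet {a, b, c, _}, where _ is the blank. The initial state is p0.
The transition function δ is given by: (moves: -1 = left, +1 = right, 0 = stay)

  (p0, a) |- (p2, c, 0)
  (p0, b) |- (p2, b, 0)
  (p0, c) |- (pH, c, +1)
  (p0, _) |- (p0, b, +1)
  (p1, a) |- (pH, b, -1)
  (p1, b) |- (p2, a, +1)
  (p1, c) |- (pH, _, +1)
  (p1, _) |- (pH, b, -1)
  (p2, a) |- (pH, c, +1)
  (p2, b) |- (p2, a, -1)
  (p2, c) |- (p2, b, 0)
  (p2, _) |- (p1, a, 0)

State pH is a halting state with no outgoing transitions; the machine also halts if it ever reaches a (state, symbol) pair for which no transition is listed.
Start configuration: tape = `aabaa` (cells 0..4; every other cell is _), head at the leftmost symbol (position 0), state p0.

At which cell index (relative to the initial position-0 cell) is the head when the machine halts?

state=p0 head=0 tape=__[a]abaa   (p0,a)→(p2,c,0)
state=p2 head=0 tape=__[c]abaa   (p2,c)→(p2,b,0)
state=p2 head=0 tape=__[b]abaa   (p2,b)→(p2,a,-1)
state=p2 head=-1 tape=_[_]aabaa   (p2,_)→(p1,a,0)
state=p1 head=-1 tape=_[a]aabaa   (p1,a)→(pH,b,-1)
state=pH head=-2 tape=[_]baabaa
At halt the head is at cell -2.

-2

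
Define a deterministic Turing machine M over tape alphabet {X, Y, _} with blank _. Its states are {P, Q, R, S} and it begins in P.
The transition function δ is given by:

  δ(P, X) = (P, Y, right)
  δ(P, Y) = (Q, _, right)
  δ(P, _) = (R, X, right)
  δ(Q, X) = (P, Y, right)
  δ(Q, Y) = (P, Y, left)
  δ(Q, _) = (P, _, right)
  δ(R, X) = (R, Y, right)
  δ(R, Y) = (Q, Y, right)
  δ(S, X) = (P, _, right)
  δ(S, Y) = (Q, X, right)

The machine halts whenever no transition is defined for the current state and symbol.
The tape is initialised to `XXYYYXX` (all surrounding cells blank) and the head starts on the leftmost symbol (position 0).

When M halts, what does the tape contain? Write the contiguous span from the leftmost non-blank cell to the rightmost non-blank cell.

P | [X]XYYYXX__   read X → write Y, move right, go to P
P | Y[X]YYYXX__   read X → write Y, move right, go to P
P | YY[Y]YYXX__   read Y → write _, move right, go to Q
Q | YY_[Y]YXX__   read Y → write Y, move left, go to P
P | YY[_]YYXX__   read _ → write X, move right, go to R
R | YYX[Y]YXX__   read Y → write Y, move right, go to Q
Q | YYXY[Y]XX__   read Y → write Y, move left, go to P
P | YYX[Y]YXX__   read Y → write _, move right, go to Q
Q | YYX_[Y]XX__   read Y → write Y, move left, go to P
P | YYX[_]YXX__   read _ → write X, move right, go to R
R | YYXX[Y]XX__   read Y → write Y, move right, go to Q
Q | YYXXY[X]X__   read X → write Y, move right, go to P
P | YYXXYY[X]__   read X → write Y, move right, go to P
P | YYXXYYY[_]_   read _ → write X, move right, go to R
R | YYXXYYYX[_]
The non-blank tape span at halt is YYXXYYYX.

YYXXYYYX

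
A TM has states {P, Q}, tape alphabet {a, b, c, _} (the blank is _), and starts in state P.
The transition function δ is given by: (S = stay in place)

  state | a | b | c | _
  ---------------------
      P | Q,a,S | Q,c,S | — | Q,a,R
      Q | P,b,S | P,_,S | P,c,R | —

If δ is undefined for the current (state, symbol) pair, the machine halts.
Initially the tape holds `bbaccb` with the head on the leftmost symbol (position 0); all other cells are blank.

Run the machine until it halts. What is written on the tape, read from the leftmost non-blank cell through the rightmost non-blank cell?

cccccb

state=P head=0 tape=[b]baccb   (P,b)→(Q,c,S)
state=Q head=0 tape=[c]baccb   (Q,c)→(P,c,R)
state=P head=1 tape=c[b]accb   (P,b)→(Q,c,S)
state=Q head=1 tape=c[c]accb   (Q,c)→(P,c,R)
state=P head=2 tape=cc[a]ccb   (P,a)→(Q,a,S)
state=Q head=2 tape=cc[a]ccb   (Q,a)→(P,b,S)
state=P head=2 tape=cc[b]ccb   (P,b)→(Q,c,S)
state=Q head=2 tape=cc[c]ccb   (Q,c)→(P,c,R)
state=P head=3 tape=ccc[c]cb
The non-blank tape span at halt is cccccb.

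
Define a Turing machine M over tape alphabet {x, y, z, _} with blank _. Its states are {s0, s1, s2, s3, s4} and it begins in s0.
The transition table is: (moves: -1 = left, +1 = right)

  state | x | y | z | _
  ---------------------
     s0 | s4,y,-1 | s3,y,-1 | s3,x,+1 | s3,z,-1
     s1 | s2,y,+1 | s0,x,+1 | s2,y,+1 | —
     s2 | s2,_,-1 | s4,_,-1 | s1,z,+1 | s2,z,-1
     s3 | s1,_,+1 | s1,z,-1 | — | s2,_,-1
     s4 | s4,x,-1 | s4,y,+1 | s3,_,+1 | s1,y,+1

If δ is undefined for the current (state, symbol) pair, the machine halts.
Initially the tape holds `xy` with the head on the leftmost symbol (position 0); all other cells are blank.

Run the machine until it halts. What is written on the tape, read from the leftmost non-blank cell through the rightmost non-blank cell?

s0 | _[x]y__   read x → write y, move -1, go to s4
s4 | [_]yy__   read _ → write y, move +1, go to s1
s1 | y[y]y__   read y → write x, move +1, go to s0
s0 | yx[y]__   read y → write y, move -1, go to s3
s3 | y[x]y__   read x → write _, move +1, go to s1
s1 | y_[y]__   read y → write x, move +1, go to s0
s0 | y_x[_]_   read _ → write z, move -1, go to s3
s3 | y_[x]z_   read x → write _, move +1, go to s1
s1 | y__[z]_   read z → write y, move +1, go to s2
s2 | y__y[_]   read _ → write z, move -1, go to s2
s2 | y__[y]z   read y → write _, move -1, go to s4
s4 | y_[_]_z   read _ → write y, move +1, go to s1
s1 | y_y[_]z
The non-blank tape span at halt is y_y_z.

y_y_z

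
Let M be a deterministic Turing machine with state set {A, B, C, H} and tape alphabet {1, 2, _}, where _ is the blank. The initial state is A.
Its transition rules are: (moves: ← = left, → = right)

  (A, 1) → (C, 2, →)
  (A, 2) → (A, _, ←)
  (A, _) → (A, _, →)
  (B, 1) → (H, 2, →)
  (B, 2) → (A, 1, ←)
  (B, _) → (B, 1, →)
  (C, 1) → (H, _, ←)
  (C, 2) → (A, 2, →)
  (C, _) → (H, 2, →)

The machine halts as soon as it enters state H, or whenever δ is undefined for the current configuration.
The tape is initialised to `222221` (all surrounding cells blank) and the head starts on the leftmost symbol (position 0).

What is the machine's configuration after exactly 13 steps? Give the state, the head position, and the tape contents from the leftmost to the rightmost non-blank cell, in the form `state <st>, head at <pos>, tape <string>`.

state=A head=0 tape=_[2]22221   (A,2)→(A,_,←)
state=A head=-1 tape=[_]_22221   (A,_)→(A,_,→)
state=A head=0 tape=_[_]22221   (A,_)→(A,_,→)
state=A head=1 tape=__[2]2221   (A,2)→(A,_,←)
state=A head=0 tape=_[_]_2221   (A,_)→(A,_,→)
state=A head=1 tape=__[_]2221   (A,_)→(A,_,→)
state=A head=2 tape=___[2]221   (A,2)→(A,_,←)
state=A head=1 tape=__[_]_221   (A,_)→(A,_,→)
state=A head=2 tape=___[_]221   (A,_)→(A,_,→)
state=A head=3 tape=____[2]21   (A,2)→(A,_,←)
state=A head=2 tape=___[_]_21   (A,_)→(A,_,→)
state=A head=3 tape=____[_]21   (A,_)→(A,_,→)
state=A head=4 tape=_____[2]1   (A,2)→(A,_,←)
state=A head=3 tape=____[_]_1
After 13 steps: state A, head at 3, tape 1.

state A, head at 3, tape 1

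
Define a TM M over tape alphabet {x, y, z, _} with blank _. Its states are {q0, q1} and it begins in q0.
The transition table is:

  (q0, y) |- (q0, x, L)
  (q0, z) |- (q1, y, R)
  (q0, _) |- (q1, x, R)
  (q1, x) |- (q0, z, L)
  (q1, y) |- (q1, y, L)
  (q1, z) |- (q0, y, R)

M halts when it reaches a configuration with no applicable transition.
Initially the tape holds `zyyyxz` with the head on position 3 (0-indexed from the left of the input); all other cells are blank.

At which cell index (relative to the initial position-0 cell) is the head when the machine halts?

q0 | _zyy[y]xz   read y → write x, move L, go to q0
q0 | _zy[y]xxz   read y → write x, move L, go to q0
q0 | _z[y]xxxz   read y → write x, move L, go to q0
q0 | _[z]xxxxz   read z → write y, move R, go to q1
q1 | _y[x]xxxz   read x → write z, move L, go to q0
q0 | _[y]zxxxz   read y → write x, move L, go to q0
q0 | [_]xzxxxz   read _ → write x, move R, go to q1
q1 | x[x]zxxxz   read x → write z, move L, go to q0
q0 | [x]zzxxxz
At halt the head is at cell -1.

-1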